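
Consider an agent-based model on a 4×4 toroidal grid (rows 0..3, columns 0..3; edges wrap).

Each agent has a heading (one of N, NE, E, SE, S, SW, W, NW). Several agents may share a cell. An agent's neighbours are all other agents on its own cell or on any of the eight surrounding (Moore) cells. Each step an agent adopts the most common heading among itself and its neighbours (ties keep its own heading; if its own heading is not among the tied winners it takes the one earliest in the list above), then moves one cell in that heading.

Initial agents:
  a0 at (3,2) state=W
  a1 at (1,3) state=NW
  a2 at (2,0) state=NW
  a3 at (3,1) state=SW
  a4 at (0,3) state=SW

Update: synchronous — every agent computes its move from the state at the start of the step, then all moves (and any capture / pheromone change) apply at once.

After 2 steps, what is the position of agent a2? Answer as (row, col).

t=1: a0@(0,1):SW a1@(0,2):NW a2@(1,3):NW a3@(0,0):SW a4@(1,2):SW
t=2: a0@(1,0):SW a1@(3,1):NW a2@(0,2):NW a3@(1,3):SW a4@(2,1):SW

(0, 2)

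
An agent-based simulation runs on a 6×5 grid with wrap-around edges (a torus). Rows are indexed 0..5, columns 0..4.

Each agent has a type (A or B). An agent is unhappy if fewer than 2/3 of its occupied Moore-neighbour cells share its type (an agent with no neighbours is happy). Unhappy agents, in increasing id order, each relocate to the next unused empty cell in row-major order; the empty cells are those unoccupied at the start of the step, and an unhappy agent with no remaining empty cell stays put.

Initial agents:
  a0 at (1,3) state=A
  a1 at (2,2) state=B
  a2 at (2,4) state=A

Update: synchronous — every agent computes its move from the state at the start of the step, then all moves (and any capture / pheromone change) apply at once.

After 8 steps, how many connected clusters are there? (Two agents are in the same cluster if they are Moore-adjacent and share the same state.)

t=1: a0@(0,0):A a1@(0,1):B a2@(2,4):A
t=2: a0@(0,2):A a1@(0,3):B a2@(2,4):A
t=3: a0@(0,0):A a1@(0,1):B a2@(2,4):A
t=4: a0@(0,2):A a1@(0,3):B a2@(2,4):A
t=5: a0@(0,0):A a1@(0,1):B a2@(2,4):A
t=6: a0@(0,2):A a1@(0,3):B a2@(2,4):A
t=7: a0@(0,0):A a1@(0,1):B a2@(2,4):A
t=8: a0@(0,2):A a1@(0,3):B a2@(2,4):A

3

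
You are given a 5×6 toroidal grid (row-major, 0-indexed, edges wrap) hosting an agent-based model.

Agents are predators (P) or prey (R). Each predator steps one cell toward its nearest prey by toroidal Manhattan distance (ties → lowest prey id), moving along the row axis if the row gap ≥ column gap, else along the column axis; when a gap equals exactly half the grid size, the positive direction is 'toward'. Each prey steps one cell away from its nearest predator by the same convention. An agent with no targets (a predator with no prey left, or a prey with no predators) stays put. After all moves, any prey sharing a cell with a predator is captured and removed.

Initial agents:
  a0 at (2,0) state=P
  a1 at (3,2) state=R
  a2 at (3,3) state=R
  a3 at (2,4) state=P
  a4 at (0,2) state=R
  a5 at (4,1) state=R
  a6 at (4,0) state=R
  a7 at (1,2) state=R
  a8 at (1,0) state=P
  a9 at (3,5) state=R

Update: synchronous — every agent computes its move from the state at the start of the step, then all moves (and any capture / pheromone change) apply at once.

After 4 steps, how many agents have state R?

6

t=1: a0@(3,0):P a1@(3,3):R a2@(4,3):R a3@(3,4):P a4@(0,3):R a5@(0,1):R a7@(1,3):R a8@(0,0):P a9@(4,5):R
t=2: a0@(4,0):P a1@(3,2):R a2@(0,3):R a3@(3,3):P a4@(1,3):R a5@(0,2):R a7@(0,3):R a8@(0,1):P a9@(0,5):R
t=3: a0@(0,0):P a1@(3,1):R a2@(1,3):R a3@(3,2):P a4@(0,3):R a5@(0,3):R a7@(1,3):R a8@(0,2):P a9@(1,5):R
t=4: a0@(1,0):P a1@(3,0):R a2@(2,3):R a3@(3,1):P a4@(0,4):R a5@(0,4):R a7@(2,3):R a8@(0,3):P a9@(2,5):R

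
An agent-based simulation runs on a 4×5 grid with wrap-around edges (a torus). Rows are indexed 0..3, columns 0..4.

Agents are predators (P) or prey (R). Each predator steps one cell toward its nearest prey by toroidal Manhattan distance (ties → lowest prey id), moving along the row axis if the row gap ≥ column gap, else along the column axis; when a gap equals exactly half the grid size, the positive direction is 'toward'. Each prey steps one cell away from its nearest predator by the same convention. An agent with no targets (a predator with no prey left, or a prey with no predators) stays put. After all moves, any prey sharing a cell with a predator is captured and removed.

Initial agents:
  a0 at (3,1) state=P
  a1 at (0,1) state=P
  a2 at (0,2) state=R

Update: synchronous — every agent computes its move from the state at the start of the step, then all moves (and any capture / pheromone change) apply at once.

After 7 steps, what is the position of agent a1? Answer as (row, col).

t=1: a0@(0,1):P a1@(0,2):P a2@(0,3):R
t=2: a0@(0,2):P a1@(0,3):P a2@(0,4):R
t=3: a0@(0,3):P a1@(0,4):P a2@(0,0):R
t=4: a0@(0,4):P a1@(0,0):P a2@(0,1):R
t=5: a0@(0,0):P a1@(0,1):P a2@(0,2):R
t=6: a0@(0,1):P a1@(0,2):P a2@(0,3):R
t=7: a0@(0,2):P a1@(0,3):P a2@(0,4):R

(0, 3)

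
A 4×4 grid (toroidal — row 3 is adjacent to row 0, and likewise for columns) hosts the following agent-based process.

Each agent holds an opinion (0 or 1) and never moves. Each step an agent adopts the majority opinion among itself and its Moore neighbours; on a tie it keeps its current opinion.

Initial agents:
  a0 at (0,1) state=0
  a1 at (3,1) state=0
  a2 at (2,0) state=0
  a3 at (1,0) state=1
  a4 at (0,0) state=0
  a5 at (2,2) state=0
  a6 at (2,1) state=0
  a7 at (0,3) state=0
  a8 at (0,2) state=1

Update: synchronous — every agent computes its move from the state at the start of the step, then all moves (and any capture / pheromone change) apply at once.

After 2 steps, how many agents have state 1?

0

t=1: a0@(0,1):0 a1@(3,1):0 a2@(2,0):0 a3@(1,0):0 a4@(0,0):0 a5@(2,2):0 a6@(2,1):0 a7@(0,3):0 a8@(0,2):0
t=2: (unchanged — steady state)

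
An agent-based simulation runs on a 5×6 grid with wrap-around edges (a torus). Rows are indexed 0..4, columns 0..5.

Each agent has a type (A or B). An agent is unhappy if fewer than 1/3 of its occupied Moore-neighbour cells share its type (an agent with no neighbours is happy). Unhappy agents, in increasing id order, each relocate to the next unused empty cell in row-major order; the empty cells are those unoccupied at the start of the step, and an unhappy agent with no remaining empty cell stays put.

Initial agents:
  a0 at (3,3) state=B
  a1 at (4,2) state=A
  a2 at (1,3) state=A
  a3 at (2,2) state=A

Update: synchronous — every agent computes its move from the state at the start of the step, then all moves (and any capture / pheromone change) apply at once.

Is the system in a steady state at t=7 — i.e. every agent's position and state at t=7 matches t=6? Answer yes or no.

t=1: a0@(0,0):B a1@(0,1):A a2@(1,3):A a3@(2,2):A
t=2: a0@(0,2):B a1@(0,3):A a2@(1,3):A a3@(2,2):A
t=3: a0@(0,0):B a1@(0,3):A a2@(1,3):A a3@(2,2):A
t=4: (unchanged — steady state)

yes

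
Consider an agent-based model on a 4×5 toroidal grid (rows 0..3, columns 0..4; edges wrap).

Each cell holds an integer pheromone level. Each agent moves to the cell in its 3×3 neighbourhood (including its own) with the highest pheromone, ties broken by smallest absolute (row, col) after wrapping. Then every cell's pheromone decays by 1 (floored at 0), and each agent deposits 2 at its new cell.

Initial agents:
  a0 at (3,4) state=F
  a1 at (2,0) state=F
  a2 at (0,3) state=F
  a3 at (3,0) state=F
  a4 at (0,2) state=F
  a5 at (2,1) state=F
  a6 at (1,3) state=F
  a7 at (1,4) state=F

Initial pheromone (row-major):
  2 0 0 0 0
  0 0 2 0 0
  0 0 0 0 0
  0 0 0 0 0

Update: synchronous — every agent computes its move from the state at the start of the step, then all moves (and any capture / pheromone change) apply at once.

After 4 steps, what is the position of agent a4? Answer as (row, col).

t=1: a0@(0,0) a1@(1,0) a2@(1,2) a3@(0,0) a4@(1,2) a5@(1,2) a6@(1,2) a7@(0,0) | pheromone: 7 0 0 0 0 / 2 0 9 0 0 / 0 0 0 0 0 / 0 0 0 0 0
t=2: a0@(0,0) a1@(0,0) a2@(1,2) a3@(0,0) a4@(1,2) a5@(1,2) a6@(1,2) a7@(0,0) | pheromone: 14 0 0 0 0 / 1 0 16 0 0 / 0 0 0 0 0 / 0 0 0 0 0
t=3: a0@(0,0) a1@(0,0) a2@(1,2) a3@(0,0) a4@(1,2) a5@(1,2) a6@(1,2) a7@(0,0) | pheromone: 21 0 0 0 0 / 0 0 23 0 0 / 0 0 0 0 0 / 0 0 0 0 0
t=4: a0@(0,0) a1@(0,0) a2@(1,2) a3@(0,0) a4@(1,2) a5@(1,2) a6@(1,2) a7@(0,0) | pheromone: 28 0 0 0 0 / 0 0 30 0 0 / 0 0 0 0 0 / 0 0 0 0 0

(1, 2)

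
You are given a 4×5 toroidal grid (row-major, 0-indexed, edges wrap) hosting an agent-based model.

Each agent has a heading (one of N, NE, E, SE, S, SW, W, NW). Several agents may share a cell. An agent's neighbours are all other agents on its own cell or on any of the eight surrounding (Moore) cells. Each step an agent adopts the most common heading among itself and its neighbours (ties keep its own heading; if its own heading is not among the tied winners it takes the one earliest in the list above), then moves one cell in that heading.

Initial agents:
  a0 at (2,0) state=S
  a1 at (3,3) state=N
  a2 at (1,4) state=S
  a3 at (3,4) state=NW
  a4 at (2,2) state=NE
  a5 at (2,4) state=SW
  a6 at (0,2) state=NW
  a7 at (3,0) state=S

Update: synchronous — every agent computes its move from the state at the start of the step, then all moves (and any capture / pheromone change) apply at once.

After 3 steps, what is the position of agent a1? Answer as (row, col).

t=1: a0@(3,0):S a1@(2,2):NW a2@(2,4):S a3@(0,4):S a4@(1,3):NE a5@(3,4):S a6@(3,1):NW a7@(0,0):S
t=2: a0@(0,0):S a1@(1,1):NW a2@(3,4):S a3@(1,4):S a4@(2,3):S a5@(0,4):S a6@(2,0):NW a7@(1,0):S
t=3: a0@(1,0):S a1@(0,0):NW a2@(0,4):S a3@(2,4):S a4@(3,3):S a5@(1,4):S a6@(3,0):S a7@(2,0):S

(0, 0)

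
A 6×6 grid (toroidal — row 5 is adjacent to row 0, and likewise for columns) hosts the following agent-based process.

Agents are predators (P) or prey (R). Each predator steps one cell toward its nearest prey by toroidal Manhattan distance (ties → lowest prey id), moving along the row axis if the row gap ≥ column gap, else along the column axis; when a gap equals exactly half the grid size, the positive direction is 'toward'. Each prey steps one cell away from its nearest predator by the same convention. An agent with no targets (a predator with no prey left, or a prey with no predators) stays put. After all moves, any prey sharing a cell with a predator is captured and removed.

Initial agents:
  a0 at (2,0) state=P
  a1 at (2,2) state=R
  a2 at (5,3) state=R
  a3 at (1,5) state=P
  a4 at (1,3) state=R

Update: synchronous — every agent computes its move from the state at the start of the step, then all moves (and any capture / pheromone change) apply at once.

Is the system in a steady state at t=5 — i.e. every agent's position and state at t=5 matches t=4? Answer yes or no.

no

t=1: a0@(2,1):P a1@(2,3):R a2@(4,3):R a3@(1,4):P a4@(1,2):R
t=2: a0@(2,2):P a2@(5,3):R a3@(2,4):P a4@(0,2):R
t=3: a0@(1,2):P a2@(4,3):R a3@(3,4):P a4@(5,2):R
t=4: a0@(0,2):P a2@(5,3):R a3@(4,4):P a4@(4,2):R
t=5: a0@(5,2):P a2@(4,3):R a3@(5,4):P a4@(3,2):R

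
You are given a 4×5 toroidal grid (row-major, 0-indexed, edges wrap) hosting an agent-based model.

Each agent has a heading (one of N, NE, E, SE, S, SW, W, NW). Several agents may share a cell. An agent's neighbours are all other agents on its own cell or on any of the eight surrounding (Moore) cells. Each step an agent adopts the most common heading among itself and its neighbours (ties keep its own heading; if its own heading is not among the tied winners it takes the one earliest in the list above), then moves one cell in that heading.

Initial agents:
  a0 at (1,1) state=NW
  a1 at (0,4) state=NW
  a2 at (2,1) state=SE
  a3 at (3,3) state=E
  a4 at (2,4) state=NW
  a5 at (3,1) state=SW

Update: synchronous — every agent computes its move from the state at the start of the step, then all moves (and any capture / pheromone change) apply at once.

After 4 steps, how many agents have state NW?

t=1: a0@(0,0):NW a1@(3,3):NW a2@(3,2):SE a3@(2,2):NW a4@(1,3):NW a5@(0,0):SW
t=2: a0@(3,4):NW a1@(2,2):NW a2@(2,1):NW a3@(1,1):NW a4@(0,2):NW a5@(1,4):SW
t=3: a0@(2,3):NW a1@(1,1):NW a2@(1,0):NW a3@(0,0):NW a4@(3,1):NW a5@(2,3):SW
t=4: a0@(1,2):NW a1@(0,0):NW a2@(0,4):NW a3@(3,4):NW a4@(2,0):NW a5@(3,2):SW

5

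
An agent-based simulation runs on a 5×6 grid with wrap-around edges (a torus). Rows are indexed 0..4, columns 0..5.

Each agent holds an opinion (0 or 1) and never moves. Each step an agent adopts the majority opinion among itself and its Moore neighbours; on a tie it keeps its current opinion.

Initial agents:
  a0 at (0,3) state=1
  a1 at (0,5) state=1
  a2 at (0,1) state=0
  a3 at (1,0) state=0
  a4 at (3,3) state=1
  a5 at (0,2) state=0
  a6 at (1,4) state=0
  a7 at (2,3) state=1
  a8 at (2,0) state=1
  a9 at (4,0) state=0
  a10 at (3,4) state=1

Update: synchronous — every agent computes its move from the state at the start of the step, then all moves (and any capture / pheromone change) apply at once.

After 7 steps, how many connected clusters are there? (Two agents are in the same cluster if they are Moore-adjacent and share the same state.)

3

t=1: a0@(0,3):0 a1@(0,5):0 a2@(0,1):0 a3@(1,0):0 a4@(3,3):1 a5@(0,2):0 a6@(1,4):1 a7@(2,3):1 a8@(2,0):1 a9@(4,0):0 a10@(3,4):1
t=2: (unchanged — steady state)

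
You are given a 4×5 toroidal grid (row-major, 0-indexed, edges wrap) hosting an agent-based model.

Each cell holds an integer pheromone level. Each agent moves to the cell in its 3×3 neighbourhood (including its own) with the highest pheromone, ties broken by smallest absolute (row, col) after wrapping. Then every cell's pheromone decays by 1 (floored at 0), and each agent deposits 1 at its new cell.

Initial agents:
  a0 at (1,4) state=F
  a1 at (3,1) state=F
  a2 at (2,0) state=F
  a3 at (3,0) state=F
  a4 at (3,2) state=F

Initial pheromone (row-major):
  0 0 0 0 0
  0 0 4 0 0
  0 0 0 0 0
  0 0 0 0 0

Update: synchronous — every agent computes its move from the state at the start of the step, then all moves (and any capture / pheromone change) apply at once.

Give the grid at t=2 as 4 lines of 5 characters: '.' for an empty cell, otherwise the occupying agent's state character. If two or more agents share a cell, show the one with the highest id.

t=1: a0@(0,0) a1@(0,0) a2@(1,0) a3@(0,0) a4@(0,1) | pheromone: 3 1 0 0 0 / 1 0 3 0 0 / 0 0 0 0 0 / 0 0 0 0 0
t=2: a0@(0,0) a1@(0,0) a2@(0,0) a3@(0,0) a4@(0,0) | pheromone: 7 0 0 0 0 / 0 0 2 0 0 / 0 0 0 0 0 / 0 0 0 0 0

F....
.....
.....
.....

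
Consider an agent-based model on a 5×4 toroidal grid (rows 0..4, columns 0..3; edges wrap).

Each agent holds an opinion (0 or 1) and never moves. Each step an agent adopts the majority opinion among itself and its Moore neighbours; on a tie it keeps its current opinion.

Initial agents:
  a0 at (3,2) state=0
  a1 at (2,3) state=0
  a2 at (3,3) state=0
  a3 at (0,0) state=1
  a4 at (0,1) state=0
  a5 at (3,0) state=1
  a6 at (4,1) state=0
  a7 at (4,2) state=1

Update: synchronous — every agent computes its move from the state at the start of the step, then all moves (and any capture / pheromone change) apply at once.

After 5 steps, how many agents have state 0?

t=1: a0@(3,2):0 a1@(2,3):0 a2@(3,3):0 a3@(0,0):0 a4@(0,1):0 a5@(3,0):0 a6@(4,1):0 a7@(4,2):0
t=2: (unchanged — steady state)

8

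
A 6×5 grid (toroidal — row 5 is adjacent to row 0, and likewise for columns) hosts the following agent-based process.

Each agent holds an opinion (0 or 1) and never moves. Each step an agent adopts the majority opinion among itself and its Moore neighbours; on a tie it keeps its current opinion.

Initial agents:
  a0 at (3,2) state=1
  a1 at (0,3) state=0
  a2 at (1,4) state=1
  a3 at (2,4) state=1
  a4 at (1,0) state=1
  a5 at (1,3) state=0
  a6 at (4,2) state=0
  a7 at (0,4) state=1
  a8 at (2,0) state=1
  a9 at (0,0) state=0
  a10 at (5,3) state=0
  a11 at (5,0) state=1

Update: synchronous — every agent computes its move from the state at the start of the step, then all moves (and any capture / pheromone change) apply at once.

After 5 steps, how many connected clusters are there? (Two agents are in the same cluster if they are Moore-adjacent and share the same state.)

t=1: a0@(3,2):1 a1@(0,3):0 a2@(1,4):1 a3@(2,4):1 a4@(1,0):1 a5@(1,3):1 a6@(4,2):0 a7@(0,4):1 a8@(2,0):1 a9@(0,0):1 a10@(5,3):0 a11@(5,0):1
t=2: a0@(3,2):1 a1@(0,3):1 a2@(1,4):1 a3@(2,4):1 a4@(1,0):1 a5@(1,3):1 a6@(4,2):0 a7@(0,4):1 a8@(2,0):1 a9@(0,0):1 a10@(5,3):0 a11@(5,0):1
t=3: (unchanged — steady state)

3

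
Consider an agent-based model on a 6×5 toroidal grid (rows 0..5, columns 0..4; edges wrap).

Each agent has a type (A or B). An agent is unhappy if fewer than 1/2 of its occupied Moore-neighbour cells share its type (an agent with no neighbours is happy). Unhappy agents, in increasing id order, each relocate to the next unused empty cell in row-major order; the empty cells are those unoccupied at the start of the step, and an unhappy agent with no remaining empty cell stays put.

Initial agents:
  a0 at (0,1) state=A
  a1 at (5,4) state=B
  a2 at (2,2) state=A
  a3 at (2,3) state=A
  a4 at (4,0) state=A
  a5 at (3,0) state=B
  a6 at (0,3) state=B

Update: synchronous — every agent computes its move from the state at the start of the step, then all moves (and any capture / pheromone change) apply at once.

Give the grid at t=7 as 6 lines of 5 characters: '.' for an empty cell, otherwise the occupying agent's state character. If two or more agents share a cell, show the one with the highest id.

AABB.
.....
..AA.
.....
.....
....B

t=1: a0@(0,1):A a1@(5,4):B a2@(2,2):A a3@(2,3):A a4@(0,0):A a5@(0,2):B a6@(0,3):B
t=2: (unchanged — steady state)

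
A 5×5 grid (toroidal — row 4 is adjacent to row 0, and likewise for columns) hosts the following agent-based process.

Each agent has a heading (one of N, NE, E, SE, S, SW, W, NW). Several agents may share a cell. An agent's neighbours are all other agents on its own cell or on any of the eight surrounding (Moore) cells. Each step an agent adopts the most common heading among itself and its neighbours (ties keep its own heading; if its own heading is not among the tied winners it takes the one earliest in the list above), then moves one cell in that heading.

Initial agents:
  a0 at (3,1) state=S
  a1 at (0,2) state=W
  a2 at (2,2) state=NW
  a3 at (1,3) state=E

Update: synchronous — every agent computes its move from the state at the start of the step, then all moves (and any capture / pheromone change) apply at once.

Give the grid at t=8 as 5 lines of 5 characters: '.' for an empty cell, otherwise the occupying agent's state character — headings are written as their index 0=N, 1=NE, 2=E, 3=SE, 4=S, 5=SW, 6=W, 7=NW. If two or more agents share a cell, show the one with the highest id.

t=1: a0@(4,1):S a1@(0,1):W a2@(1,1):NW a3@(1,4):E
t=2: a0@(0,1):S a1@(0,0):W a2@(0,0):NW a3@(1,0):E
t=3: a0@(1,1):S a1@(0,4):W a2@(4,4):NW a3@(1,1):E
t=4: a0@(2,1):S a1@(0,3):W a2@(3,3):NW a3@(1,2):E
t=5: a0@(3,1):S a1@(0,2):W a2@(2,2):NW a3@(1,3):E
t=6: a0@(4,1):S a1@(0,1):W a2@(1,1):NW a3@(1,4):E
t=7: a0@(0,1):S a1@(0,0):W a2@(0,0):NW a3@(1,0):E
t=8: a0@(1,1):S a1@(0,4):W a2@(4,4):NW a3@(1,1):E

....6
.2...
.....
.....
....7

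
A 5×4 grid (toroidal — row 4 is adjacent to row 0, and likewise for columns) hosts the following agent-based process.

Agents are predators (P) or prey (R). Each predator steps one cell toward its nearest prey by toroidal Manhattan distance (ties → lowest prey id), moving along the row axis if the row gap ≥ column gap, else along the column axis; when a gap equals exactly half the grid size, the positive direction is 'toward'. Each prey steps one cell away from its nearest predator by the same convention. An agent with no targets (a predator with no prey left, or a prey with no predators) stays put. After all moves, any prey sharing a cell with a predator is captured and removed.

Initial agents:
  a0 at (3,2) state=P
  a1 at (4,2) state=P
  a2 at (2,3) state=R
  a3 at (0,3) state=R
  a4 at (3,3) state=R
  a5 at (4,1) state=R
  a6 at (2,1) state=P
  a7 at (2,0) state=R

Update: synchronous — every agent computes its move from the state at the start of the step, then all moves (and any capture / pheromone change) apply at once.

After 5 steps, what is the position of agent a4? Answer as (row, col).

(3, 0)

t=1: a0@(3,3):P a1@(4,1):P a2@(1,3):R a3@(1,3):R a4@(3,0):R a5@(4,0):R a6@(2,0):P a7@(2,3):R
t=2: a0@(3,0):P a1@(4,0):P a2@(0,3):R a3@(0,3):R a4@(3,1):R a5@(4,3):R a6@(3,0):P a7@(1,3):R
t=3: a0@(3,1):P a1@(4,3):P a2@(1,3):R a3@(1,3):R a4@(3,2):R a5@(4,2):R a6@(3,1):P a7@(0,3):R
t=4: a0@(3,2):P a1@(4,2):P a2@(2,3):R a3@(2,3):R a4@(3,3):R a5@(4,1):R a6@(3,2):P a7@(1,3):R
t=5: a0@(3,3):P a1@(4,1):P a2@(1,3):R a3@(1,3):R a4@(3,0):R a5@(4,0):R a6@(3,3):P a7@(0,3):R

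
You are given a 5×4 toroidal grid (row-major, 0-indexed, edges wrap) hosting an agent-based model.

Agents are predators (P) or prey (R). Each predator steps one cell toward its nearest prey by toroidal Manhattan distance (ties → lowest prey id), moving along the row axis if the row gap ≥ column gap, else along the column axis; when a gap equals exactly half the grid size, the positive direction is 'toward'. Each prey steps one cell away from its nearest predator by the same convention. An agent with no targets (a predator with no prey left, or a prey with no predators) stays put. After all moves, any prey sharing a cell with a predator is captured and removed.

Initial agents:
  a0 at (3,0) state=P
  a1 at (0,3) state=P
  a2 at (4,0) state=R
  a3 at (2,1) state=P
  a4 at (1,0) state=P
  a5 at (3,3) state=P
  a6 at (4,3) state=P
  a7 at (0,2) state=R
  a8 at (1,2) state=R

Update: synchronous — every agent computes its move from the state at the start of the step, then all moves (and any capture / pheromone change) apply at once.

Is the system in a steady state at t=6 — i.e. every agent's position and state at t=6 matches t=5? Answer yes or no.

t=1: a0@(4,0):P a1@(0,2):P a3@(1,1):P a4@(0,0):P a5@(4,3):P a6@(4,0):P a7@(0,1):R a8@(2,2):R
t=2: a0@(0,0):P a1@(0,1):P a3@(0,1):P a4@(0,1):P a5@(4,0):P a6@(0,0):P a8@(3,2):R
t=3: a0@(4,0):P a1@(4,1):P a3@(4,1):P a4@(4,1):P a5@(4,1):P a6@(4,0):P a8@(2,2):R
t=4: a0@(3,0):P a1@(3,1):P a3@(3,1):P a4@(3,1):P a5@(3,1):P a6@(3,0):P a8@(1,2):R
t=5: a0@(2,0):P a1@(2,1):P a3@(2,1):P a4@(2,1):P a5@(2,1):P a6@(2,0):P a8@(0,2):R
t=6: a0@(1,0):P a1@(1,1):P a3@(1,1):P a4@(1,1):P a5@(1,1):P a6@(1,0):P a8@(4,2):R

no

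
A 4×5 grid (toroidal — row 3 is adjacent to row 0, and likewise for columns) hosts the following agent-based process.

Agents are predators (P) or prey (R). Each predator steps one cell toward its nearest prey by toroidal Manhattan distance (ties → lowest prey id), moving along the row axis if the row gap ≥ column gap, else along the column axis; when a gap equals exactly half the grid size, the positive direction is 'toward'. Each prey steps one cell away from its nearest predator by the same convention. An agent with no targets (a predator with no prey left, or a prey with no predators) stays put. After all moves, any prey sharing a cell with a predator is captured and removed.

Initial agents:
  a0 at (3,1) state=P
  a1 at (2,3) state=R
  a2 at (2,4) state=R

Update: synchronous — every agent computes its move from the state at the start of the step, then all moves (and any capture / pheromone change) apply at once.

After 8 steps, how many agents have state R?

2

t=1: a0@(3,2):P a1@(2,4):R a2@(2,3):R
t=2: a0@(2,2):P a1@(2,0):R a2@(1,3):R
t=3: a0@(2,1):P a1@(2,4):R a2@(0,3):R
t=4: a0@(2,0):P a1@(2,3):R a2@(3,3):R
t=5: a0@(2,4):P a1@(2,2):R a2@(3,2):R
t=6: a0@(2,3):P a1@(2,1):R a2@(3,1):R
t=7: a0@(2,2):P a1@(2,0):R a2@(3,0):R
t=8: a0@(2,1):P a1@(2,4):R a2@(3,4):R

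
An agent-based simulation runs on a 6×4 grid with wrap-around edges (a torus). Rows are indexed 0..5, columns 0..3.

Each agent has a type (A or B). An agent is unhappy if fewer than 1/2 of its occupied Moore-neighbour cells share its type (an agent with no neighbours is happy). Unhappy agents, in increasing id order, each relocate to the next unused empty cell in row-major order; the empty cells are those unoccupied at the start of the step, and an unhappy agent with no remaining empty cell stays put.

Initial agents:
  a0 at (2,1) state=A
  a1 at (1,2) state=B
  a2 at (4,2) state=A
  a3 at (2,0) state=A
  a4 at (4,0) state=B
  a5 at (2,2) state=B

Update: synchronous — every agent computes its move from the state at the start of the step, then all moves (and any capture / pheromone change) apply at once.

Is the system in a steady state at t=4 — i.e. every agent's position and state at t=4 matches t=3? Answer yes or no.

t=1: a0@(0,0):A a1@(1,2):B a2@(4,2):A a3@(2,0):A a4@(4,0):B a5@(2,2):B
t=2: (unchanged — steady state)

yes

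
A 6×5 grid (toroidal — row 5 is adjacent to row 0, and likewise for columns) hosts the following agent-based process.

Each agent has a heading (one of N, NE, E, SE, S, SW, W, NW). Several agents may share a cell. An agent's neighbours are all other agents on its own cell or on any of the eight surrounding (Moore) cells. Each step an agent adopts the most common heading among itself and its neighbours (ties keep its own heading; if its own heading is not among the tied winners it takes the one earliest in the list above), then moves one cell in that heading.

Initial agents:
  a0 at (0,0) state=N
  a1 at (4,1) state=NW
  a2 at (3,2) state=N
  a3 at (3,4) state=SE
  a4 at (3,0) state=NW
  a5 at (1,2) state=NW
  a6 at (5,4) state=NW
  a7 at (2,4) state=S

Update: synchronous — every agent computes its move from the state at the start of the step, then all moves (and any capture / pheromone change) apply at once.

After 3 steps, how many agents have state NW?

6

t=1: a0@(5,0):N a1@(3,0):NW a2@(2,2):N a3@(4,0):SE a4@(2,4):NW a5@(0,1):NW a6@(4,3):NW a7@(3,4):S
t=2: a0@(4,0):N a1@(2,4):NW a2@(1,2):N a3@(5,1):SE a4@(1,3):NW a5@(5,0):NW a6@(3,2):NW a7@(2,3):NW
t=3: a0@(3,0):N a1@(1,3):NW a2@(0,1):NW a3@(0,2):SE a4@(0,2):NW a5@(4,4):NW a6@(2,1):NW a7@(1,2):NW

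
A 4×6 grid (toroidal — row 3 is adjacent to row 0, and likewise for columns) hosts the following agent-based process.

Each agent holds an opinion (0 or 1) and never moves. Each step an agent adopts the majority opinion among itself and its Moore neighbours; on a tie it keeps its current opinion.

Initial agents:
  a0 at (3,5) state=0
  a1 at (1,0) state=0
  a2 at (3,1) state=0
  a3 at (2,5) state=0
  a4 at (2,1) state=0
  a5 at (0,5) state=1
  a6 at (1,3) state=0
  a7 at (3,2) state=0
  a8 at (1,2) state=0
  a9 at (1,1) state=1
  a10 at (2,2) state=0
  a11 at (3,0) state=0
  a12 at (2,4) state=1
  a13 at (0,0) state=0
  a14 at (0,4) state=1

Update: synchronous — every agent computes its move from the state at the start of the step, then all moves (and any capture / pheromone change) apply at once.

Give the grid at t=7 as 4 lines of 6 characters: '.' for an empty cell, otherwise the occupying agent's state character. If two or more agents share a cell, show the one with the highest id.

0...00
0000..
.00.00
000..0

t=1: a0@(3,5):0 a1@(1,0):0 a2@(3,1):0 a3@(2,5):0 a4@(2,1):0 a5@(0,5):0 a6@(1,3):0 a7@(3,2):0 a8@(1,2):0 a9@(1,1):0 a10@(2,2):0 a11@(3,0):0 a12@(2,4):0 a13@(0,0):0 a14@(0,4):1
t=2: a0@(3,5):0 a1@(1,0):0 a2@(3,1):0 a3@(2,5):0 a4@(2,1):0 a5@(0,5):0 a6@(1,3):0 a7@(3,2):0 a8@(1,2):0 a9@(1,1):0 a10@(2,2):0 a11@(3,0):0 a12@(2,4):0 a13@(0,0):0 a14@(0,4):0
t=3: (unchanged — steady state)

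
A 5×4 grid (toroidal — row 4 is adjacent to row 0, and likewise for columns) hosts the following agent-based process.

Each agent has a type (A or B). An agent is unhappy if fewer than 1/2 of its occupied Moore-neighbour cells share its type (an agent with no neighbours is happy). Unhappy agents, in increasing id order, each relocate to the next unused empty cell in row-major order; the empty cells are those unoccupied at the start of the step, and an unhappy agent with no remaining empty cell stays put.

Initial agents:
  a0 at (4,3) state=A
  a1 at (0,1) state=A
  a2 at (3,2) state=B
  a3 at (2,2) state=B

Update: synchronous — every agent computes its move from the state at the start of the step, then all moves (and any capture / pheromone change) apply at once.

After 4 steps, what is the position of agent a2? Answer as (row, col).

t=1: a0@(0,0):A a1@(0,1):A a2@(3,2):B a3@(2,2):B
t=2: (unchanged — steady state)

(3, 2)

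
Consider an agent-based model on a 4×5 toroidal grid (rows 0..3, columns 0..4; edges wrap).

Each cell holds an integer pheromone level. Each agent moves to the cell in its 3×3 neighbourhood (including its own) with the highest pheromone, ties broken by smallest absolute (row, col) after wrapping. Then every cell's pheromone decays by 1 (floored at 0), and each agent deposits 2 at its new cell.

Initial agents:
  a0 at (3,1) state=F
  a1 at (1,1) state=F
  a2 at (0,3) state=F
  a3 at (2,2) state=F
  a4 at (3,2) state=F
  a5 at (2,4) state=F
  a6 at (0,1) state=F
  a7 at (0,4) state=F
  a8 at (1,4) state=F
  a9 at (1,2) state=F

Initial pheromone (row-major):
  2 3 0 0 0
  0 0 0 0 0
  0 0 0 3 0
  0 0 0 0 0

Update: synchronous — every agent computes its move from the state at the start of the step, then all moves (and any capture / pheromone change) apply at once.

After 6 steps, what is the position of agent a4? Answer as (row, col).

t=1: a0@(0,1) a1@(0,1) a2@(0,2) a3@(2,3) a4@(0,1) a5@(2,3) a6@(0,1) a7@(0,0) a8@(2,3) a9@(0,1) | pheromone: 3 12 2 0 0 / 0 0 0 0 0 / 0 0 0 8 0 / 0 0 0 0 0
t=2: a0@(0,1) a1@(0,1) a2@(0,1) a3@(2,3) a4@(0,1) a5@(2,3) a6@(0,1) a7@(0,1) a8@(2,3) a9@(0,1) | pheromone: 2 25 1 0 0 / 0 0 0 0 0 / 0 0 0 13 0 / 0 0 0 0 0
t=3: a0@(0,1) a1@(0,1) a2@(0,1) a3@(2,3) a4@(0,1) a5@(2,3) a6@(0,1) a7@(0,1) a8@(2,3) a9@(0,1) | pheromone: 1 38 0 0 0 / 0 0 0 0 0 / 0 0 0 18 0 / 0 0 0 0 0
t=4: a0@(0,1) a1@(0,1) a2@(0,1) a3@(2,3) a4@(0,1) a5@(2,3) a6@(0,1) a7@(0,1) a8@(2,3) a9@(0,1) | pheromone: 0 51 0 0 0 / 0 0 0 0 0 / 0 0 0 23 0 / 0 0 0 0 0
t=5: a0@(0,1) a1@(0,1) a2@(0,1) a3@(2,3) a4@(0,1) a5@(2,3) a6@(0,1) a7@(0,1) a8@(2,3) a9@(0,1) | pheromone: 0 64 0 0 0 / 0 0 0 0 0 / 0 0 0 28 0 / 0 0 0 0 0
t=6: a0@(0,1) a1@(0,1) a2@(0,1) a3@(2,3) a4@(0,1) a5@(2,3) a6@(0,1) a7@(0,1) a8@(2,3) a9@(0,1) | pheromone: 0 77 0 0 0 / 0 0 0 0 0 / 0 0 0 33 0 / 0 0 0 0 0

(0, 1)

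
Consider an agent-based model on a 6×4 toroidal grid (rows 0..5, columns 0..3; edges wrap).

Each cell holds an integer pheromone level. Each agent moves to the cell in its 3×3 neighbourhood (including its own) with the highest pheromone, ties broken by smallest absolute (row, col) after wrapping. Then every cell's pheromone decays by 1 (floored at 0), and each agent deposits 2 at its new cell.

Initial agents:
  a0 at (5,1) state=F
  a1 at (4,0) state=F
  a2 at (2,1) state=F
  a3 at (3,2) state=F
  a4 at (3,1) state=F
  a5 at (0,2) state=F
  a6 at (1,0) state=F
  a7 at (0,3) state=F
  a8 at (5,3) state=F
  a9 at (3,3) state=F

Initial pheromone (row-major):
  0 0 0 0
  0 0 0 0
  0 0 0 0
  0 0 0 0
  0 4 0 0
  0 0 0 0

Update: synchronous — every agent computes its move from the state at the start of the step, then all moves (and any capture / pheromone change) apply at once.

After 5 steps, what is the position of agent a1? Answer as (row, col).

(4, 1)

t=1: a0@(4,1) a1@(4,1) a2@(1,0) a3@(4,1) a4@(4,1) a5@(0,1) a6@(0,0) a7@(0,0) a8@(0,0) a9@(2,0) | pheromone: 6 2 0 0 / 2 0 0 0 / 2 0 0 0 / 0 0 0 0 / 0 11 0 0 / 0 0 0 0
t=2: a0@(4,1) a1@(4,1) a2@(0,0) a3@(4,1) a4@(4,1) a5@(0,0) a6@(0,0) a7@(0,0) a8@(0,0) a9@(1,0) | pheromone: 15 1 0 0 / 3 0 0 0 / 1 0 0 0 / 0 0 0 0 / 0 18 0 0 / 0 0 0 0
t=3: a0@(4,1) a1@(4,1) a2@(0,0) a3@(4,1) a4@(4,1) a5@(0,0) a6@(0,0) a7@(0,0) a8@(0,0) a9@(0,0) | pheromone: 26 0 0 0 / 2 0 0 0 / 0 0 0 0 / 0 0 0 0 / 0 25 0 0 / 0 0 0 0
t=4: a0@(4,1) a1@(4,1) a2@(0,0) a3@(4,1) a4@(4,1) a5@(0,0) a6@(0,0) a7@(0,0) a8@(0,0) a9@(0,0) | pheromone: 37 0 0 0 / 1 0 0 0 / 0 0 0 0 / 0 0 0 0 / 0 32 0 0 / 0 0 0 0
t=5: a0@(4,1) a1@(4,1) a2@(0,0) a3@(4,1) a4@(4,1) a5@(0,0) a6@(0,0) a7@(0,0) a8@(0,0) a9@(0,0) | pheromone: 48 0 0 0 / 0 0 0 0 / 0 0 0 0 / 0 0 0 0 / 0 39 0 0 / 0 0 0 0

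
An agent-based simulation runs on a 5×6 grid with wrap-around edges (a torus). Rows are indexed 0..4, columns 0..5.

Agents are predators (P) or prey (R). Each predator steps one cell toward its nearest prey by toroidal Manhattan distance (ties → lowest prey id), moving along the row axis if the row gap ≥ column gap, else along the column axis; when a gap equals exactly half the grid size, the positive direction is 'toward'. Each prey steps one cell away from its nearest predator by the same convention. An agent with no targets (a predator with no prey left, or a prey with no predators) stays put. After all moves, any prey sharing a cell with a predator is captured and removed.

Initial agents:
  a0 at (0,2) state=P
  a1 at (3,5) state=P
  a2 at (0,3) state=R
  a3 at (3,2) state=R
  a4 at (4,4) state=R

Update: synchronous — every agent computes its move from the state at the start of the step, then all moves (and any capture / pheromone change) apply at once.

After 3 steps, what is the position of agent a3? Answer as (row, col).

(2, 2)

t=1: a0@(0,3):P a1@(4,5):P a2@(0,4):R a3@(2,2):R a4@(0,4):R
t=2: a0@(0,4):P a1@(0,5):P a3@(3,2):R
t=3: a0@(4,4):P a1@(0,0):P a3@(2,2):R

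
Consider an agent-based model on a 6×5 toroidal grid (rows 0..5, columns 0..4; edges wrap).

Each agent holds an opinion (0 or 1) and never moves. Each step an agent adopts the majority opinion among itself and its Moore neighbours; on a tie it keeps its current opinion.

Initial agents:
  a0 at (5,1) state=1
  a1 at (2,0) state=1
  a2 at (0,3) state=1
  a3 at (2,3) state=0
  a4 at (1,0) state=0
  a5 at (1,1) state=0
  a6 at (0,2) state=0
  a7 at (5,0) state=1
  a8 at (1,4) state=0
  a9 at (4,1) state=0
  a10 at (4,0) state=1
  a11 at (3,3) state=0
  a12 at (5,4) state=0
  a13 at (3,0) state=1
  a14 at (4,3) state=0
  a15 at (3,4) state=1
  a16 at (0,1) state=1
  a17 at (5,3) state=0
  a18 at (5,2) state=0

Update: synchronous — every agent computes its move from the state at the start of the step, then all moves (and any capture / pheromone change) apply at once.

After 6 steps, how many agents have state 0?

t=1: a0@(5,1):1 a1@(2,0):1 a2@(0,3):0 a3@(2,3):0 a4@(1,0):0 a5@(1,1):0 a6@(0,2):0 a7@(5,0):1 a8@(1,4):0 a9@(4,1):1 a10@(4,0):1 a11@(3,3):0 a12@(5,4):0 a13@(3,0):1 a14@(4,3):0 a15@(3,4):1 a16@(0,1):0 a17@(5,3):0 a18@(5,2):0
t=2: (unchanged — steady state)

12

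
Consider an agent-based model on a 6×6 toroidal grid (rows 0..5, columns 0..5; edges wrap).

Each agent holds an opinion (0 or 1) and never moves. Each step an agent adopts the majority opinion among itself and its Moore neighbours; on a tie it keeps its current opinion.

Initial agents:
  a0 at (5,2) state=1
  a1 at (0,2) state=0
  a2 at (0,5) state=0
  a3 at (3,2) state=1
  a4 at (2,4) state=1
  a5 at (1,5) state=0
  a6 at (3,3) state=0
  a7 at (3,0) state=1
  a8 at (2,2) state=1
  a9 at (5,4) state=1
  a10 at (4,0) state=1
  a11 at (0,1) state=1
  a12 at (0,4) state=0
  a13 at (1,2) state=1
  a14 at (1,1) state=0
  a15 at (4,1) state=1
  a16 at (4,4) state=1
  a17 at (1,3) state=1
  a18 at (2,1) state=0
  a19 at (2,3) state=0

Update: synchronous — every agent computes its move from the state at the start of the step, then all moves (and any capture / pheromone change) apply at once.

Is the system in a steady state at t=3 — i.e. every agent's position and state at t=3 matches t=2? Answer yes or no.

t=1: a0@(5,2):1 a1@(0,2):1 a2@(0,5):0 a3@(3,2):1 a4@(2,4):0 a5@(1,5):0 a6@(3,3):1 a7@(3,0):1 a8@(2,2):1 a9@(5,4):1 a10@(4,0):1 a11@(0,1):1 a12@(0,4):0 a13@(1,2):1 a14@(1,1):0 a15@(4,1):1 a16@(4,4):1 a17@(1,3):1 a18@(2,1):1 a19@(2,3):1
t=2: a0@(5,2):1 a1@(0,2):1 a2@(0,5):0 a3@(3,2):1 a4@(2,4):1 a5@(1,5):0 a6@(3,3):1 a7@(3,0):1 a8@(2,2):1 a9@(5,4):1 a10@(4,0):1 a11@(0,1):1 a12@(0,4):0 a13@(1,2):1 a14@(1,1):1 a15@(4,1):1 a16@(4,4):1 a17@(1,3):1 a18@(2,1):1 a19@(2,3):1
t=3: (unchanged — steady state)

yes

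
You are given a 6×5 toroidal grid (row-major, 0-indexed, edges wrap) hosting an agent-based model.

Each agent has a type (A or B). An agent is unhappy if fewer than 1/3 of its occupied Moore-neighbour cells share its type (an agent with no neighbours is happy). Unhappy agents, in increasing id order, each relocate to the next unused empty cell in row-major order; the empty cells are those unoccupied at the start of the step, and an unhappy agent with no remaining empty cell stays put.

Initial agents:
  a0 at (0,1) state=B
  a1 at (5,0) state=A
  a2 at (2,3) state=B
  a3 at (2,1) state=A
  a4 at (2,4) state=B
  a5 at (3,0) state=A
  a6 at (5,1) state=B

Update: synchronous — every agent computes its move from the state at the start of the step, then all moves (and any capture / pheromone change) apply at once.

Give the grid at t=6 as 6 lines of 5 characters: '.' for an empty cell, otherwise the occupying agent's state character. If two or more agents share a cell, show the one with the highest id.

t=1: a0@(0,1):B a1@(0,0):A a2@(2,3):B a3@(2,1):A a4@(2,4):B a5@(3,0):A a6@(5,1):B
t=2: a0@(0,1):B a1@(0,2):A a2@(2,3):B a3@(2,1):A a4@(2,4):B a5@(3,0):A a6@(5,1):B
t=3: a0@(0,1):B a1@(0,0):A a2@(2,3):B a3@(2,1):A a4@(2,4):B a5@(3,0):A a6@(5,1):B
t=4: a0@(0,1):B a1@(0,2):A a2@(2,3):B a3@(2,1):A a4@(2,4):B a5@(3,0):A a6@(5,1):B
t=5: a0@(0,1):B a1@(0,0):A a2@(2,3):B a3@(2,1):A a4@(2,4):B a5@(3,0):A a6@(5,1):B
t=6: a0@(0,1):B a1@(0,2):A a2@(2,3):B a3@(2,1):A a4@(2,4):B a5@(3,0):A a6@(5,1):B

.BA..
.....
.A.BB
A....
.....
.B...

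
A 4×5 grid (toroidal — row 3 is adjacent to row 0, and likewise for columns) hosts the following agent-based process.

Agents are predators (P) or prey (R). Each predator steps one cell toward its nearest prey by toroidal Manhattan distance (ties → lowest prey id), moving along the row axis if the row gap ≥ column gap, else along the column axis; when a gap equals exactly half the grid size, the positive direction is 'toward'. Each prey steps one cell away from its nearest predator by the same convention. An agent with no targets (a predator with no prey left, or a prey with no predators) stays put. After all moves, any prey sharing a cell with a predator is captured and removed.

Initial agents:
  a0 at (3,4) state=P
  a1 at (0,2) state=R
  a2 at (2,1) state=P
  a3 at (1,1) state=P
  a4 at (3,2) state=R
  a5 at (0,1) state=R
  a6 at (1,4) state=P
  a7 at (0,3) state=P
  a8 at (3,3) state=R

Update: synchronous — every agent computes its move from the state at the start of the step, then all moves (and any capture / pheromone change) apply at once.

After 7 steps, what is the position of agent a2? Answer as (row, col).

(3, 2)

t=1: a0@(3,3):P a2@(3,1):P a3@(0,1):P a6@(1,3):P a7@(0,2):P a8@(3,2):R
t=2: a0@(3,2):P a2@(3,2):P a3@(3,1):P a6@(2,3):P a7@(3,2):P
t=3: (unchanged — steady state)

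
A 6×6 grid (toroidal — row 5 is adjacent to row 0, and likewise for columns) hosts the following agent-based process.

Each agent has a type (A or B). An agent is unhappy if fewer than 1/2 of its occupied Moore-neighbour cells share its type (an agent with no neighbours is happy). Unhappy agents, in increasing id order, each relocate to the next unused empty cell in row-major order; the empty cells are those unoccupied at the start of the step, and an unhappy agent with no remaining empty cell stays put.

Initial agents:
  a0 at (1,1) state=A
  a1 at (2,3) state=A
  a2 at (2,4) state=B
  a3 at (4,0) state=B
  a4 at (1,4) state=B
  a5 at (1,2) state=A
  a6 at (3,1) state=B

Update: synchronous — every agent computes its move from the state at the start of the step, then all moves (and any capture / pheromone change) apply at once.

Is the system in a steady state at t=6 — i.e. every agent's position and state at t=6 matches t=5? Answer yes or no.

yes

t=1: a0@(1,1):A a1@(0,0):A a2@(2,4):B a3@(4,0):B a4@(1,4):B a5@(1,2):A a6@(3,1):B
t=2: (unchanged — steady state)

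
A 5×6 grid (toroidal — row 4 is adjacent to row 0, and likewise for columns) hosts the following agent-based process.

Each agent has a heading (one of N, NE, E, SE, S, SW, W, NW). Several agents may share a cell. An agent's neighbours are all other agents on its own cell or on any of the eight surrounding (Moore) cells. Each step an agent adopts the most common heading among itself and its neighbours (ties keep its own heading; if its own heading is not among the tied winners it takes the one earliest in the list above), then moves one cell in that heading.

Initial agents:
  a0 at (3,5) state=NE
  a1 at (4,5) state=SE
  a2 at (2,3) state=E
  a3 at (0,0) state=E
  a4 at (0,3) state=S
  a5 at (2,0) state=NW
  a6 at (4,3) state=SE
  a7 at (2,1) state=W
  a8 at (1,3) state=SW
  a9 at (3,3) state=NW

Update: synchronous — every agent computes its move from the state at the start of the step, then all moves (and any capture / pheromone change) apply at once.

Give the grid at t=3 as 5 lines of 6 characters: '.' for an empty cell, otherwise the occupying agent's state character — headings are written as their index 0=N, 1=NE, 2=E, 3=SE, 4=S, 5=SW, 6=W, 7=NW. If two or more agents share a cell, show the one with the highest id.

...2..
......
3.3...
33.4..
5.....

t=1: a0@(2,0):NE a1@(0,0):SE a2@(2,4):E a3@(0,1):E a4@(1,3):S a5@(1,5):NW a6@(0,4):SE a7@(2,0):W a8@(2,2):SW a9@(2,2):NW
t=2: a0@(1,1):NE a1@(1,1):SE a2@(2,5):E a3@(0,2):E a4@(2,3):S a5@(2,0):SE a6@(1,5):SE a7@(2,5):W a8@(3,1):SW a9@(1,1):NW
t=3: a0@(2,2):SE a1@(2,2):SE a2@(3,0):SE a3@(0,3):E a4@(3,3):S a5@(3,1):SE a6@(2,0):SE a7@(3,0):SE a8@(4,0):SW a9@(2,2):SE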